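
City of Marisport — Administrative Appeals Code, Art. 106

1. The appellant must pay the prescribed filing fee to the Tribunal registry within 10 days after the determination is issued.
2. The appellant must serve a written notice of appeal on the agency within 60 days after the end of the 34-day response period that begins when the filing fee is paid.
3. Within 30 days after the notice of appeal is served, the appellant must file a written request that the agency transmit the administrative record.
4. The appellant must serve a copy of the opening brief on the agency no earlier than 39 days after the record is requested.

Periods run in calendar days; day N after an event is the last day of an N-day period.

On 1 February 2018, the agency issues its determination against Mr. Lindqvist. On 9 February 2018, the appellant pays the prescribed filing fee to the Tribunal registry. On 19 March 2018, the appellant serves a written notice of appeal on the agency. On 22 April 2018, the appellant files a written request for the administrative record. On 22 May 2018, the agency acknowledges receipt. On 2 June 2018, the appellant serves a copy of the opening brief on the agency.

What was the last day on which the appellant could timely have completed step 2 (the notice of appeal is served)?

14 May 2018

The filing fee is paid on 9 February 2018; the 34-day response period therefore ends 15 March 2018, and step 2 runs from that date. 60 days after 15 March 2018 is 14 May 2018.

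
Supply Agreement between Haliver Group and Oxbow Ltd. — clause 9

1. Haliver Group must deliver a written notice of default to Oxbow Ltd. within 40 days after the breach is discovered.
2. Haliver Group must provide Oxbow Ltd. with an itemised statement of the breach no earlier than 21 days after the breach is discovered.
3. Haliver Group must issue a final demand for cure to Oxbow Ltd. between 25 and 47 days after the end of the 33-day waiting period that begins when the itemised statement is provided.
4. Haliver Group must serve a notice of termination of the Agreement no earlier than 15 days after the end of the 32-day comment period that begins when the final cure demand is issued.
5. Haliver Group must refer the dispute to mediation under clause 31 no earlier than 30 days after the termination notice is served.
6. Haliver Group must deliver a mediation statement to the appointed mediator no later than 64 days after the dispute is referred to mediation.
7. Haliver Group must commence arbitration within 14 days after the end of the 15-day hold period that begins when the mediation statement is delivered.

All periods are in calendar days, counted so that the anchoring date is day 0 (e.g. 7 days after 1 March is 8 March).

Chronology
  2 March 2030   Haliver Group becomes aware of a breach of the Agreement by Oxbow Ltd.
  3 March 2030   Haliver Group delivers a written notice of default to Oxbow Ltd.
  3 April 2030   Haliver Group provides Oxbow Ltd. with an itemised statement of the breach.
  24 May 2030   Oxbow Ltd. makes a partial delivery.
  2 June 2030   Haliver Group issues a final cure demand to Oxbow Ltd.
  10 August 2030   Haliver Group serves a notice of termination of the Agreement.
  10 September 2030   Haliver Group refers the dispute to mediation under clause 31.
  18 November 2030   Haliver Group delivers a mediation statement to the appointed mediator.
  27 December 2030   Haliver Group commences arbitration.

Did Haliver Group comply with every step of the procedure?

(1) due by 2 March 2030 + 40 days = 11 April 2030; completed 3 March 2030, before the deadline.
(2) permitted from 2 March 2030 + 21 days = 23 March 2030 onward; done 3 April 2030 — permitted.
(3) the permitted window runs from 6 May 2030 + 25 = 31 May 2030 to 6 May 2030 + 47 = 22 June 2030; done 2 June 2030, which is between those dates.
(4) permitted from 4 July 2030 + 15 days = 19 July 2030 onward; done 10 August 2030 — permitted.
(5) permitted from 10 August 2030 + 30 days = 9 September 2030 onward; done 10 September 2030 — permitted.
(6) due by 10 September 2030 + 64 days = 13 November 2030; done 18 November 2030 — 5 days late.
The procedure was therefore not followed at step 6.

No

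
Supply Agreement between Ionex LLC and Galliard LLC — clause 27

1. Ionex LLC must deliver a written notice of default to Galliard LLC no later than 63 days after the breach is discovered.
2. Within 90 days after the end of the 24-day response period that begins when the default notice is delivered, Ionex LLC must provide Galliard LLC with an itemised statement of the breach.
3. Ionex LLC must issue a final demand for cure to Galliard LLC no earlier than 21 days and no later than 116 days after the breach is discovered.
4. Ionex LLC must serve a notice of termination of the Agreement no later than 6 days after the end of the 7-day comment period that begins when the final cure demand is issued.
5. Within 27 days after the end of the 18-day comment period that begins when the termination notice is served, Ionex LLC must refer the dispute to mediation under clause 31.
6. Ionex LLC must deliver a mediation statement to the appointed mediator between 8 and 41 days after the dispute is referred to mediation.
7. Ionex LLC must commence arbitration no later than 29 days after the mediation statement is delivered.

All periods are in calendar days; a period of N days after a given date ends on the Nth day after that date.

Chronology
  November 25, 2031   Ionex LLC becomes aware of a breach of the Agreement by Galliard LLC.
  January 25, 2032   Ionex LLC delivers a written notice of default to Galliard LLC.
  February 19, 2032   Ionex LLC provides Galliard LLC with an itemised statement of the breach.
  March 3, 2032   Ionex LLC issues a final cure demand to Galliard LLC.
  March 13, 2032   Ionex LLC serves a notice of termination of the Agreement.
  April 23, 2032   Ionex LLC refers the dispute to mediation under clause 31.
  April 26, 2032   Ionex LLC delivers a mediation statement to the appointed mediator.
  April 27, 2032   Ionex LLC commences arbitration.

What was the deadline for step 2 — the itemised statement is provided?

The default notice is delivered on January 25, 2032; the 24-day response period therefore ends February 18, 2032, and step 2 runs from that date. 90 days after February 18, 2032 is May 18, 2032.

May 18, 2032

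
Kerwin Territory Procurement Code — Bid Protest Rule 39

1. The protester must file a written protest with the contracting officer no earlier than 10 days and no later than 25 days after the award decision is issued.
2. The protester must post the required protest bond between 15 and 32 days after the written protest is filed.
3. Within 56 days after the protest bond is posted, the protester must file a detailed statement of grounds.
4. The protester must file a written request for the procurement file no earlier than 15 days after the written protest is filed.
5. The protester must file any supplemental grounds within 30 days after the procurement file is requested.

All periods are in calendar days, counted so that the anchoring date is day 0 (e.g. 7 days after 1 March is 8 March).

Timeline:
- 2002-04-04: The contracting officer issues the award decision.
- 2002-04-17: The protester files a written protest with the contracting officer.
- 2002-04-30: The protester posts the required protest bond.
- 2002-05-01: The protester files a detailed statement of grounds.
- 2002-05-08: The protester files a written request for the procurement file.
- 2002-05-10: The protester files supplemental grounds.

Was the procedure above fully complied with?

No

(1) the permitted window runs from 2002-04-04 + 10 = 2002-04-14 to 2002-04-04 + 25 = 2002-04-29; done 2002-04-17 — within the window.
(2) the permitted window runs from 2002-04-17 + 15 = 2002-05-02 to 2002-04-17 + 32 = 2002-05-19; 2002-04-30 is 2 days too early.
The procedure was therefore not followed at step 2.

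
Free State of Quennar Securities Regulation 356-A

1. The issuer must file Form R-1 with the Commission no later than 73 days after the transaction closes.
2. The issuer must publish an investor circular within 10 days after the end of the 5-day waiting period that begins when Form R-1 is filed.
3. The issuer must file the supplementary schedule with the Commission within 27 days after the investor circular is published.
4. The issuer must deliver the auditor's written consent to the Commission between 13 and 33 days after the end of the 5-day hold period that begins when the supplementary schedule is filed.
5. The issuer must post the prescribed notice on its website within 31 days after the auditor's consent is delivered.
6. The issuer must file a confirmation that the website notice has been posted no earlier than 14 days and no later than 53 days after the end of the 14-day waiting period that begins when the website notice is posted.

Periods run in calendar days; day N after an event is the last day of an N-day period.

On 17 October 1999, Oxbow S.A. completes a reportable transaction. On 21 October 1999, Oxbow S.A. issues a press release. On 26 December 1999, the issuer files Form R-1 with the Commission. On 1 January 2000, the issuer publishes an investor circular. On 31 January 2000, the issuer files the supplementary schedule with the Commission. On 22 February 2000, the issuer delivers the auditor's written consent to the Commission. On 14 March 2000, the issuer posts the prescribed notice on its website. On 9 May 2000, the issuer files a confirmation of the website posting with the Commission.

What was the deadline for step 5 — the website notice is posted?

24 March 2000

Step 5 runs from 22 February 2000, when the auditor's consent is delivered. 31 days after 22 February 2000 is 24 March 2000.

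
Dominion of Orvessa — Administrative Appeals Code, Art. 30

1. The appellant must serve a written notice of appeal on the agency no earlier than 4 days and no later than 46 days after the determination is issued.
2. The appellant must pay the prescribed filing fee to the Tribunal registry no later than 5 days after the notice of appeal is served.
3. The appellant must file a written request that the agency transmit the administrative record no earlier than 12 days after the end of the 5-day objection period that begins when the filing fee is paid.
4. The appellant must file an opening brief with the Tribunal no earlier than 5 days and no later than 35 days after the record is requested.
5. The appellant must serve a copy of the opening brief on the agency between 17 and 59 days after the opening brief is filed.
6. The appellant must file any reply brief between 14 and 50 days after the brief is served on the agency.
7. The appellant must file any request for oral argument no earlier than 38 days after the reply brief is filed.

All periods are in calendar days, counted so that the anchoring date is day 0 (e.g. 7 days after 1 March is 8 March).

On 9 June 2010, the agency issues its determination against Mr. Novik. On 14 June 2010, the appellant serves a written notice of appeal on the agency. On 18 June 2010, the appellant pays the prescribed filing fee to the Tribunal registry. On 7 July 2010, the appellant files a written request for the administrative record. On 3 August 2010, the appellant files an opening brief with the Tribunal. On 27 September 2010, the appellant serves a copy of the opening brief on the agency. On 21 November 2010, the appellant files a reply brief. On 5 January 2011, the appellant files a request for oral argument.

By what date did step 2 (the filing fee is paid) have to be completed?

19 June 2010

Step 2 runs from 14 June 2010, when the notice of appeal is served. 5 days after 14 June 2010 is 19 June 2010.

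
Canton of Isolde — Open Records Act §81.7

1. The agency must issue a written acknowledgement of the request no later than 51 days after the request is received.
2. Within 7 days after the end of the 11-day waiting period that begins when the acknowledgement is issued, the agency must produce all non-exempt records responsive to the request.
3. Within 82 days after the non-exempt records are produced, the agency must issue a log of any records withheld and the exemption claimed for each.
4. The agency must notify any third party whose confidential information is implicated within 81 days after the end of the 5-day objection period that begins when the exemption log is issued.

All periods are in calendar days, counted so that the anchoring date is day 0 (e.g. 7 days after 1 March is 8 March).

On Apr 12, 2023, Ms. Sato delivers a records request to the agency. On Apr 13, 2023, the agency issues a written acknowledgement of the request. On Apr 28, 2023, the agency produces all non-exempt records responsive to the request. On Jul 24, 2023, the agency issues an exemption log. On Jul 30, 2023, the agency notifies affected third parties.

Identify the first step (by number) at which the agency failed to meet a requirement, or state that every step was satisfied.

Step 3

(1) due by Apr 12, 2023 + 51 days = Jun 2, 2023; Apr 13, 2023 is within that limit.
(2) due by Apr 24, 2023 + 7 days = May 1, 2023; Apr 28, 2023 is within that limit.
(3) due by Apr 28, 2023 + 82 days = Jul 19, 2023; Jul 24, 2023 misses that deadline by 5 days.
No need to go further; step 3 was not satisfied.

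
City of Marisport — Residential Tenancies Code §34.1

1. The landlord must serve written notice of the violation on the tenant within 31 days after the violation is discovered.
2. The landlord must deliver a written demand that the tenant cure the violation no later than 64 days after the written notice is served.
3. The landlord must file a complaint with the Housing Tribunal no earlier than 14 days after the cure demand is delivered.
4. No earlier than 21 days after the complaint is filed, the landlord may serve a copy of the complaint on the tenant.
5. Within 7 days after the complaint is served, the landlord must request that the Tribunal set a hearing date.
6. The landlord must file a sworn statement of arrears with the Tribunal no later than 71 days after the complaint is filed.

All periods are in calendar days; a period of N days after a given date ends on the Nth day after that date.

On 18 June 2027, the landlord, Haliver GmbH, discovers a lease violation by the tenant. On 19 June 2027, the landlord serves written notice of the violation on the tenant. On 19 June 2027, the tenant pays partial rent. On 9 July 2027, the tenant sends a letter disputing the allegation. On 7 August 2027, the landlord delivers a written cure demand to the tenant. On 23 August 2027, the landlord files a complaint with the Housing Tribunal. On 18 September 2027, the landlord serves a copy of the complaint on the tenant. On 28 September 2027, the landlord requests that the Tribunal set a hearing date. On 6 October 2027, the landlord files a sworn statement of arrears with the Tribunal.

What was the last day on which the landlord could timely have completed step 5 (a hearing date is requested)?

25 September 2027

Step 5 runs from 18 September 2027, when the complaint is served. 7 days after 18 September 2027 is 25 September 2027.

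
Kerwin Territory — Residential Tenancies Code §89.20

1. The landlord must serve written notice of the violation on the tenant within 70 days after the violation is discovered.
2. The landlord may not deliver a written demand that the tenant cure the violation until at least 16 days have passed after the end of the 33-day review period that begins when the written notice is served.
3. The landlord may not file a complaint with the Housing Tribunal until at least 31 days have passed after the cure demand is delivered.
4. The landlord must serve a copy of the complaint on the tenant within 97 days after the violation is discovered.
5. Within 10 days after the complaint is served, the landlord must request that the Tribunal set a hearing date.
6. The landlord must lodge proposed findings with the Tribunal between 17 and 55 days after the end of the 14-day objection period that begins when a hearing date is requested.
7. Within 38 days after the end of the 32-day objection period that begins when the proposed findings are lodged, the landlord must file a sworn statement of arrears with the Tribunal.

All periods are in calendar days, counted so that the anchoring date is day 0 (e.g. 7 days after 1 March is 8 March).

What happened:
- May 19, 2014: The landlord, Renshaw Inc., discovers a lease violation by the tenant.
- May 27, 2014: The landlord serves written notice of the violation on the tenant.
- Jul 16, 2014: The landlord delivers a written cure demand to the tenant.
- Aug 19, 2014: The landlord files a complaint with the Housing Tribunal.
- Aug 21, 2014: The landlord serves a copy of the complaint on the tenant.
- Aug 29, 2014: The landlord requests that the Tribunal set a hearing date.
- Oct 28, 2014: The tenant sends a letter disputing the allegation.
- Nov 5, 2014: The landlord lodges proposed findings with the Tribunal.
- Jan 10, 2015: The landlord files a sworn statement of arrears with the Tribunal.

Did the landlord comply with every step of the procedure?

Step 1 — counting 70 days from May 19, 2014 (when the violation is discovered) gives a deadline of Jul 28, 2014; May 27, 2014 is within that limit.
Step 2 — must wait 16 days from Jun 29, 2014 (end of the 33-day review period, which began when the written notice is served on May 27, 2014), so not before Jul 15, 2014; done Jul 16, 2014 — permitted.
Step 3 — must wait 31 days from Jul 16, 2014 (when the cure demand is delivered), so not before Aug 16, 2014; done Aug 19, 2014, after the minimum wait.
Step 4 — counting 97 days from May 19, 2014 (when the violation is discovered) gives a deadline of Aug 24, 2014; done Aug 21, 2014 — timely.
Step 5 — counting 10 days from Aug 21, 2014 (when the complaint is served) gives a deadline of Aug 31, 2014; done Aug 29, 2014 — timely.
Step 6 — 17 and 55 days from Sep 12, 2014 (end of the 14-day objection period, which began when a hearing date is requested on Aug 29, 2014) are Sep 29, 2014 and Nov 6, 2014 respectively; done Nov 5, 2014, which is between those dates.
Step 7 — counting 38 days from Dec 7, 2014 (end of the 32-day objection period, which began when the proposed findings are lodged on Nov 5, 2014) gives a deadline of Jan 14, 2015; Jan 10, 2015 is within that limit.

Yes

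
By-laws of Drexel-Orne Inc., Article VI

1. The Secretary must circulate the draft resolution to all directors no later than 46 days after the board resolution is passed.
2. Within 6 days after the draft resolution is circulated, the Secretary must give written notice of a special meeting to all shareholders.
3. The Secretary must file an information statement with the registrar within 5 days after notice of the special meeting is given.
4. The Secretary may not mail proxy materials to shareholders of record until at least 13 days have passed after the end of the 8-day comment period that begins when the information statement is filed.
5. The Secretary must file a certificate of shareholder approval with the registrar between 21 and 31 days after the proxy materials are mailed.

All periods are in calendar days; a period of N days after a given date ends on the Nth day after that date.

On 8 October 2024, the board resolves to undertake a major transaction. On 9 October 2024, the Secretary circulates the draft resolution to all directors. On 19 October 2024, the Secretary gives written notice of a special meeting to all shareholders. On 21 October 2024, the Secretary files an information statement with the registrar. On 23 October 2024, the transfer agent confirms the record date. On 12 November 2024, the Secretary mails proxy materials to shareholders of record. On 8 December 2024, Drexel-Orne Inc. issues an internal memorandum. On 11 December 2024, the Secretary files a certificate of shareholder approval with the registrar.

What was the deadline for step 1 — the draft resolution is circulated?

23 November 2024

Step 1 runs from 8 October 2024, when the board resolution is passed. 46 days after 8 October 2024 is 23 November 2024.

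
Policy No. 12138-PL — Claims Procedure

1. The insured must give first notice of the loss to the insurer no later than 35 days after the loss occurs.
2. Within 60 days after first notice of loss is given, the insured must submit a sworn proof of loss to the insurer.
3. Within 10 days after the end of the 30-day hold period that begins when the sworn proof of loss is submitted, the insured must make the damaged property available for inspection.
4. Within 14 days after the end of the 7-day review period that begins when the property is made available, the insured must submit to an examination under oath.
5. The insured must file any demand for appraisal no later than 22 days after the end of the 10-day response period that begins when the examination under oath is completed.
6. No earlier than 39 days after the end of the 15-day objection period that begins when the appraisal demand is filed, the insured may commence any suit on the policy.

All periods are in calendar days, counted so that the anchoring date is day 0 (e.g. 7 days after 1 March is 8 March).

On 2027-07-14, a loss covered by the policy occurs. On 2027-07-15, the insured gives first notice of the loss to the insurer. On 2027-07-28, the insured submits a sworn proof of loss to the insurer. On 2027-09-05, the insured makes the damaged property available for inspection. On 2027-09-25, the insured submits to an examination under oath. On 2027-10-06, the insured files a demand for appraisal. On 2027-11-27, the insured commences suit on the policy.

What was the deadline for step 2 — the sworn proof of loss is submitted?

Step 2 runs from 2027-07-15, when first notice of loss is given. 60 days after 2027-07-15 is 2027-09-13.

2027-09-13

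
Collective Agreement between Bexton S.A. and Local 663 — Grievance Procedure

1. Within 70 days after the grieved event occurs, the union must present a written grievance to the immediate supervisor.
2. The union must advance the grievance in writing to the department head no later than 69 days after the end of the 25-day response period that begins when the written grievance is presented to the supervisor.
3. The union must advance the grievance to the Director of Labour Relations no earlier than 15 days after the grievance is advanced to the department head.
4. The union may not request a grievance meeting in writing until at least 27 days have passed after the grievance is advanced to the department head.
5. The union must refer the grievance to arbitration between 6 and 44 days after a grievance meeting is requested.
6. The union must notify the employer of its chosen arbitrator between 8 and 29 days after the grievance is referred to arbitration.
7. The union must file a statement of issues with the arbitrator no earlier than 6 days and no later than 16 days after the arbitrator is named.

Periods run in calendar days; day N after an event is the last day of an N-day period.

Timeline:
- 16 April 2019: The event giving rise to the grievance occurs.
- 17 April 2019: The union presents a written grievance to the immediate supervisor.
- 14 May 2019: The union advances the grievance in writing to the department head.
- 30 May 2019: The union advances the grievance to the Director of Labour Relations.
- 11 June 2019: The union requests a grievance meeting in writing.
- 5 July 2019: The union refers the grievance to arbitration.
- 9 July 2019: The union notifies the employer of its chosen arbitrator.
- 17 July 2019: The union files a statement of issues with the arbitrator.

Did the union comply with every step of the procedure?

(1) due by 16 April 2019 + 70 days = 25 June 2019; done 17 April 2019 — timely.
(2) due by 12 May 2019 + 69 days = 20 July 2019; done 14 May 2019 — timely.
(3) permitted from 14 May 2019 + 15 days = 29 May 2019 onward; 30 May 2019 is on or after that date.
(4) permitted from 14 May 2019 + 27 days = 10 June 2019 onward; 11 June 2019 is on or after that date.
(5) the permitted window runs from 11 June 2019 + 6 = 17 June 2019 to 11 June 2019 + 44 = 25 July 2019; done 5 July 2019, which is between those dates.
(6) the permitted window runs from 5 July 2019 + 8 = 13 July 2019 to 5 July 2019 + 29 = 3 August 2019; done 9 July 2019 — 4 days before the window opened.
Later steps need not be reached.

No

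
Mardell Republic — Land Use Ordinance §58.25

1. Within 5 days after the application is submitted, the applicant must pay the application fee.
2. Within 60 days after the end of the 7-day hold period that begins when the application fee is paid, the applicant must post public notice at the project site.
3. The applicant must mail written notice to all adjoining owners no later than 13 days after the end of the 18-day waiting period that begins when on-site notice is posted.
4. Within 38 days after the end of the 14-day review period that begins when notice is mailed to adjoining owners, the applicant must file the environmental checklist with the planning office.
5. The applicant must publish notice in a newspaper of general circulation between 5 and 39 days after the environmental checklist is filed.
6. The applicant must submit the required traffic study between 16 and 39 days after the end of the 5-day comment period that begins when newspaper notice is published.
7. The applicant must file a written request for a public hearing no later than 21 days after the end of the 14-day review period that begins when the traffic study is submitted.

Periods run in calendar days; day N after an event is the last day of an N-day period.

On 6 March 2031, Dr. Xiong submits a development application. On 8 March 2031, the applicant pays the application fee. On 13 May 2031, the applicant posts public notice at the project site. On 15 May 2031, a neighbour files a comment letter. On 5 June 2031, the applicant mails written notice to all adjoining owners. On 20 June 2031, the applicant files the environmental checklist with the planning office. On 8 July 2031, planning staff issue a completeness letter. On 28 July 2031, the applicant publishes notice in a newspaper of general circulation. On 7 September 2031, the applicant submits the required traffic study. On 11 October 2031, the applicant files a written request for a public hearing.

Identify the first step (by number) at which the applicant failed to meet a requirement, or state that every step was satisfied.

None — every step was satisfied

Step 1 — counting 5 days from 6 March 2031 (when the application is submitted) gives a deadline of 11 March 2031; done 8 March 2031 — timely.
Step 2 — counting 60 days from 15 March 2031 (end of the 7-day hold period, which began when the application fee is paid on 8 March 2031) gives a deadline of 14 May 2031; 13 May 2031 is within that limit.
Step 3 — counting 13 days from 31 May 2031 (end of the 18-day waiting period, which began when on-site notice is posted on 13 May 2031) gives a deadline of 13 June 2031; completed 5 June 2031, before the deadline.
Step 4 — counting 38 days from 19 June 2031 (end of the 14-day review period, which began when notice is mailed to adjoining owners on 5 June 2031) gives a deadline of 27 July 2031; done 20 June 2031 — timely.
Step 5 — 5 and 39 days from 20 June 2031 (when the environmental checklist is filed) are 25 June 2031 and 29 July 2031 respectively; 28 July 2031 falls inside that range.
Step 6 — 16 and 39 days from 2 August 2031 (end of the 5-day comment period, which began when newspaper notice is published on 28 July 2031) are 18 August 2031 and 10 September 2031 respectively; done 7 September 2031 — within the window.
Step 7 — counting 21 days from 21 September 2031 (end of the 14-day review period, which began when the traffic study is submitted on 7 September 2031) gives a deadline of 12 October 2031; completed 11 October 2031, before the deadline.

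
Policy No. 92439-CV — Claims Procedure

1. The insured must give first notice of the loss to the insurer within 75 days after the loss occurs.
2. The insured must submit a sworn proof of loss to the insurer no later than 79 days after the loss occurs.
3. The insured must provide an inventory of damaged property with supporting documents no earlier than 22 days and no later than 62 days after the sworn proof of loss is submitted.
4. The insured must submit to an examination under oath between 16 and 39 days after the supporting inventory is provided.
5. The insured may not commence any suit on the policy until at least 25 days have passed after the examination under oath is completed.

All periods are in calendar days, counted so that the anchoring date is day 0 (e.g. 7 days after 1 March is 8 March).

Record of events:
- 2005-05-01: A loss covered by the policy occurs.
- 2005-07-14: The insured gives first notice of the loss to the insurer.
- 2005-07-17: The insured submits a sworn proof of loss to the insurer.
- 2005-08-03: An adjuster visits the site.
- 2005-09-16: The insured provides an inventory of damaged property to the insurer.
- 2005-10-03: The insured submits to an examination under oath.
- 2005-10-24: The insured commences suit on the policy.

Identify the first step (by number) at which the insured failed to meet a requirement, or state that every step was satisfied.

Step 1: 75 days after 2005-05-01 (when the loss occurs) is 2005-07-15; 2005-07-14 is within that limit.
Step 2: 79 days after 2005-05-01 (when the loss occurs) is 2005-07-19; 2005-07-17 is within that limit.
Step 3: the window is 22–62 days after 2005-07-17 (when the sworn proof of loss is submitted), so 2005-08-08 through 2005-09-17; done 2005-09-16 — within the window.
Step 4: the window is 16–39 days after 2005-09-16 (when the supporting inventory is provided), so 2005-10-02 through 2005-10-25; done 2005-10-03, which is between those dates.
Step 5: the earliest permitted date is 25 days after 2005-10-03 (when the examination under oath is completed), i.e. 2005-10-28; acted on 2005-10-24, 4 days prematurely.

Step 5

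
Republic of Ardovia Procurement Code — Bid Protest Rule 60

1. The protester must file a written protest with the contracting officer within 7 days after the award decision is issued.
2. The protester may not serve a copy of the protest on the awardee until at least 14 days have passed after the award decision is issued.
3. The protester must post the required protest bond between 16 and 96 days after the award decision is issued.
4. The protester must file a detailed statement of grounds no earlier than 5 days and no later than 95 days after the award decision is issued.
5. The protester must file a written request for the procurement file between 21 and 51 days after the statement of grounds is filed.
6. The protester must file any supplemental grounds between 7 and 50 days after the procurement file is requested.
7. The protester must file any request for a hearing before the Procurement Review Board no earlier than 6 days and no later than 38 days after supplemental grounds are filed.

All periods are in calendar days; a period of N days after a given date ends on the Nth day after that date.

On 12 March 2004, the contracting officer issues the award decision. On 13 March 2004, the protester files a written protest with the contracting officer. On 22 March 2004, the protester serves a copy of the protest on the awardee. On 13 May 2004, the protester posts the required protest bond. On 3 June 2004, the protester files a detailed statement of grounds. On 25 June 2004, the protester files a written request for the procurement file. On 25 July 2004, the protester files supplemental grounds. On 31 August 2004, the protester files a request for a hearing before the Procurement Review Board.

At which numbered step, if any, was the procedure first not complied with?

(1) due by 12 March 2004 + 7 days = 19 March 2004; done 13 March 2004 — timely.
(2) permitted from 12 March 2004 + 14 days = 26 March 2004 onward; acted on 22 March 2004, 4 days prematurely.
Later steps need not be reached.

Step 2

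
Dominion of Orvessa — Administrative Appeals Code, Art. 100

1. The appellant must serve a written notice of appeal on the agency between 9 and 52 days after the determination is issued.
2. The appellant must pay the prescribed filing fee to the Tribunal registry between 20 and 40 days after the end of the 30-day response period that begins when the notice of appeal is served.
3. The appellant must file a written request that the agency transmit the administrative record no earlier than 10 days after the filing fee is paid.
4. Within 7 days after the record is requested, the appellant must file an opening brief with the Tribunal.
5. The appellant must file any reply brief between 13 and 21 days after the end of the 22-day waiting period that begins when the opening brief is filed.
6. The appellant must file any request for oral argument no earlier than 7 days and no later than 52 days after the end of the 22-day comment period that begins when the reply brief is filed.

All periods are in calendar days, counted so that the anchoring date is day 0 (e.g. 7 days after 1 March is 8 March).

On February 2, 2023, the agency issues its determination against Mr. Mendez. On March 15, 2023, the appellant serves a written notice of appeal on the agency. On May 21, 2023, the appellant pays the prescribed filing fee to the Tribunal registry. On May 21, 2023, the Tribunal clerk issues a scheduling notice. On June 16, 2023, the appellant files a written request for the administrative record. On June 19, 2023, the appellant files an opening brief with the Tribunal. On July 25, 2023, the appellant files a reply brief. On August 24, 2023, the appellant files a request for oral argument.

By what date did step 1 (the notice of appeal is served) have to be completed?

March 26, 2023

Step 1 runs from February 2, 2023, when the determination is issued. The window is 9–52 days after February 2, 2023; it closes on March 26, 2023.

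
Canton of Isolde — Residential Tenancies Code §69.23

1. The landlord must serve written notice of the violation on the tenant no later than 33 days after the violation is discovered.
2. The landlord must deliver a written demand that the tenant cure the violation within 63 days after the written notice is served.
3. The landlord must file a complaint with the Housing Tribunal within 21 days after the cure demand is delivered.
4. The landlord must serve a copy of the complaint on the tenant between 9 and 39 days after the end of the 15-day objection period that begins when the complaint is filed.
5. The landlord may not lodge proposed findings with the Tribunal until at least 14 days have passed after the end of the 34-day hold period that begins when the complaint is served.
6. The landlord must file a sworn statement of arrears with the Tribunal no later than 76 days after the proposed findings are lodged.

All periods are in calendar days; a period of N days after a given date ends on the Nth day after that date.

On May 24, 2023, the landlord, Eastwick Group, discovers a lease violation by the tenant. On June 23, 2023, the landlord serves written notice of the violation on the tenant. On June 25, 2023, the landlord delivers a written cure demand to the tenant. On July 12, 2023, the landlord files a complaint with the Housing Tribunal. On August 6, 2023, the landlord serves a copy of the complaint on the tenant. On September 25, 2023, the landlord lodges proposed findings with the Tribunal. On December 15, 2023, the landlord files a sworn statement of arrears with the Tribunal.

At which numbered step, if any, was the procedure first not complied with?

Step 1 — counting 33 days from May 24, 2023 (when the violation is discovered) gives a deadline of June 26, 2023; June 23, 2023 is within that limit.
Step 2 — counting 63 days from June 23, 2023 (when the written notice is served) gives a deadline of August 25, 2023; done June 25, 2023 — timely.
Step 3 — counting 21 days from June 25, 2023 (when the cure demand is delivered) gives a deadline of July 16, 2023; July 12, 2023 is within that limit.
Step 4 — 9 and 39 days from July 27, 2023 (end of the 15-day objection period, which began when the complaint is filed on July 12, 2023) are August 5, 2023 and September 4, 2023 respectively; done August 6, 2023, which is between those dates.
Step 5 — must wait 14 days from September 9, 2023 (end of the 34-day hold period, which began when the complaint is served on August 6, 2023), so not before September 23, 2023; September 25, 2023 is on or after that date.
Step 6 — counting 76 days from September 25, 2023 (when the proposed findings are lodged) gives a deadline of December 10, 2023; not done until December 15, 2023, 5 days after the deadline.
The analysis stops there.

Step 6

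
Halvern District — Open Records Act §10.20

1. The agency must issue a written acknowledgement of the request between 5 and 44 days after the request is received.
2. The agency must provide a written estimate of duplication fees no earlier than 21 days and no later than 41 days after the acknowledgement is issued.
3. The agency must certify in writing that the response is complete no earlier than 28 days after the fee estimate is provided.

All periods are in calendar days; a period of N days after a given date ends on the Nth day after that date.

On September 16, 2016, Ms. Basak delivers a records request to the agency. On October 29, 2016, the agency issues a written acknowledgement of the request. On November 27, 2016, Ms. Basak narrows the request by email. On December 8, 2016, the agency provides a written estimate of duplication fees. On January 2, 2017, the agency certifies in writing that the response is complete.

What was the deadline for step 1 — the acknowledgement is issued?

October 30, 2016

Step 1 runs from September 16, 2016, when the request is received. The window is 5–44 days after September 16, 2016; it closes on October 30, 2016.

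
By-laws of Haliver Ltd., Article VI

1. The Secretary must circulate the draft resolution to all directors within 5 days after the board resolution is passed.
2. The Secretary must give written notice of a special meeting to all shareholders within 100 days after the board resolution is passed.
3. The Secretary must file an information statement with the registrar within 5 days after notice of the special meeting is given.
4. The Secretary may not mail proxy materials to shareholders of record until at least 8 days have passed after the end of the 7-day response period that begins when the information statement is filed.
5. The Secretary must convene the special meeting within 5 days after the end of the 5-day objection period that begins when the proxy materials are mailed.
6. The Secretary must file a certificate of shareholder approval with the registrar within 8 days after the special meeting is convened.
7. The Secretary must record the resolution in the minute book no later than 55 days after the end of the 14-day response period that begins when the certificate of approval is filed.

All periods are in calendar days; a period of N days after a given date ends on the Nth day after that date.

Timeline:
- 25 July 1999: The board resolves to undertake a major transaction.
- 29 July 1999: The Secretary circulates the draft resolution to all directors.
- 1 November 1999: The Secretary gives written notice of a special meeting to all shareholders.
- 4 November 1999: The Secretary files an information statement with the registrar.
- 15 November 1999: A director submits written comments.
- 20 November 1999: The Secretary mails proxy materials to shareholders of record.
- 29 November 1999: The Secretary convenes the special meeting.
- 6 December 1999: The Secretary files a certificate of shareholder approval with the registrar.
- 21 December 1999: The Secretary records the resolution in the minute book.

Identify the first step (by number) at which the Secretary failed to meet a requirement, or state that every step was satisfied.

None — every step was satisfied

Step 1: 5 days after 25 July 1999 (when the board resolution is passed) is 30 July 1999; done 29 July 1999 — timely.
Step 2: 100 days after 25 July 1999 (when the board resolution is passed) is 2 November 1999; completed 1 November 1999, before the deadline.
Step 3: 5 days after 1 November 1999 (when notice of the special meeting is given) is 6 November 1999; completed 4 November 1999, before the deadline.
Step 4: the earliest permitted date is 8 days after 11 November 1999 (end of the 7-day response period, which began when the information statement is filed on 4 November 1999), i.e. 19 November 1999; done 20 November 1999, after the minimum wait.
Step 5: 5 days after 25 November 1999 (end of the 5-day objection period, which began when the proxy materials are mailed on 20 November 1999) is 30 November 1999; completed 29 November 1999, before the deadline.
Step 6: 8 days after 29 November 1999 (when the special meeting is convened) is 7 December 1999; done 6 December 1999 — timely.
Step 7: 55 days after 20 December 1999 (end of the 14-day response period, which began when the certificate of approval is filed on 6 December 1999) is 13 February 2000; completed 21 December 1999, before the deadline.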